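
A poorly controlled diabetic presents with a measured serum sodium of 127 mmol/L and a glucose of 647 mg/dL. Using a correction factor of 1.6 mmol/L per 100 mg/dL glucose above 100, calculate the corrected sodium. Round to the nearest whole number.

Corrected Na = measured Na + 1.6 · (glucose − 100)/100
= 127 + 1.6 · (647 − 100)/100
= 127 + 8.8
= 135.8 mmol/L

136 mmol/L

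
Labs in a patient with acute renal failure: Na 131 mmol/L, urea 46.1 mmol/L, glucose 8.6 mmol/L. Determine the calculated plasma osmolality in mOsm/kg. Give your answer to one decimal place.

Calculated osmolality = 2·Na + glucose + urea
= 2·131 + 8.6 + 46.1
= 262 + 8.60 + 46.10
= 316.7 mOsm/kg

316.7 mOsm/kg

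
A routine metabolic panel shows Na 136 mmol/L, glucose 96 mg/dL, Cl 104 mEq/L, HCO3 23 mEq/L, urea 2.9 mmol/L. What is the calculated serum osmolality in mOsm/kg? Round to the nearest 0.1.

Calculated osmolality = 2·Na + glucose/18 + urea
= 2·136 + 96/18 + 2.9
= 272 + 5.33 + 2.90
= 280.23 mOsm/kg

280.2 mOsm/kg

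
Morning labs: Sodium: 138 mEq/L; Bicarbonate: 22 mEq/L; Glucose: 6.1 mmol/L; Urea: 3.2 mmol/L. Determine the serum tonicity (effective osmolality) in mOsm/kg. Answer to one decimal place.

282.1 mOsm/kg

Effective osmolality excludes urea (freely permeant across cell membranes):
2·Na + glucose
= 2·138 + 6.1
= 276 + 6.1
= 282.1 mOsm/kg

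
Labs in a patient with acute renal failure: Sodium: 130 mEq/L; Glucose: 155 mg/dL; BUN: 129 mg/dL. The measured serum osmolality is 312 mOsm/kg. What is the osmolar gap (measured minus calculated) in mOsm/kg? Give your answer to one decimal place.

Calculated osmolality = 2·Na + glucose/18 + BUN/2.8
= 2·130 + 155/18 + 129/2.8
= 260 + 8.61 + 46.07
= 314.68 mOsm/kg ≈ 314.7 mOsm/kg
Osmolar gap = measured − calculated = 312 − 314.7 = -2.7 mOsm/kg

-2.7 mOsm/kg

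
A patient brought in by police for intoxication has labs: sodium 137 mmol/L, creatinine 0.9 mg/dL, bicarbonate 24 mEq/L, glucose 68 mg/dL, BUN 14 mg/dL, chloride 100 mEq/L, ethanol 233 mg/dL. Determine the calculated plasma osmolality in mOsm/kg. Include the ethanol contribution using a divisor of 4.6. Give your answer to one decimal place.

Calculated osmolality = 2·Na + glucose/18 + BUN/2.8 + ethanol/4.6
= 2·137 + 68/18 + 14/2.8 + 233/4.6
= 274 + 3.78 + 5 + 50.65
= 333.43 mOsm/kg

333.4 mOsm/kg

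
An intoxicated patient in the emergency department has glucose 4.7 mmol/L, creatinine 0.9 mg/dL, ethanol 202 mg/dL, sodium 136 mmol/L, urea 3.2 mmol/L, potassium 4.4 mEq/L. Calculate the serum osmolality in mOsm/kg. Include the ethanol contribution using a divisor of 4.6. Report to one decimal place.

323.8 mOsm/kg

Calculated osmolality = 2·Na + glucose + urea + ethanol/4.6
= 2·136 + 4.7 + 3.2 + 202/4.6
= 272 + 4.70 + 3.20 + 43.91
= 323.81 mOsm/kg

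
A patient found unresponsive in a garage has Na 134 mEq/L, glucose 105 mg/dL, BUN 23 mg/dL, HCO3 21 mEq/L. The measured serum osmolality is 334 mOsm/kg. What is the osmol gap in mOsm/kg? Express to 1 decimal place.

Calculated osmolality = 2·Na + glucose/18 + BUN/2.8
= 2·134 + 105/18 + 23/2.8
= 268 + 5.83 + 8.21
= 282.04 mOsm/kg ≈ 282.0 mOsm/kg
Osmolar gap = measured − calculated = 334 − 282.0 = 52.0 mOsm/kg

52.0 mOsm/kg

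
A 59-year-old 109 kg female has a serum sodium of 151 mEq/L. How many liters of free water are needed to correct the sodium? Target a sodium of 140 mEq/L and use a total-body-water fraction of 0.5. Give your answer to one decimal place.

4.3 L

TBW = 0.5 · 109 = 54.5 L
Free water deficit = TBW · (Na/140 − 1)
= 54.5 · (151/140 − 1)
= 54.5 · 0.0786
= 4.28 L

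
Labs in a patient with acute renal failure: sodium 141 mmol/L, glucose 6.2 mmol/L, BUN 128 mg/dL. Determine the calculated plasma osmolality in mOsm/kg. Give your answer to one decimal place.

333.9 mOsm/kg

Calculated osmolality = 2·Na + glucose + BUN/2.8
= 2·141 + 6.2 + 128/2.8
= 282 + 6.20 + 45.71
= 333.91 mOsm/kg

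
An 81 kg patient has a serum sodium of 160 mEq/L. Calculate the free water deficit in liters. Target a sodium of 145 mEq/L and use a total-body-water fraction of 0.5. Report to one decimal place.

4.2 L

TBW = 0.5 · 81 = 40.5 L
Free water deficit = TBW · (Na/145 − 1)
= 40.5 · (160/145 − 1)
= 40.5 · 0.1034
= 4.19 L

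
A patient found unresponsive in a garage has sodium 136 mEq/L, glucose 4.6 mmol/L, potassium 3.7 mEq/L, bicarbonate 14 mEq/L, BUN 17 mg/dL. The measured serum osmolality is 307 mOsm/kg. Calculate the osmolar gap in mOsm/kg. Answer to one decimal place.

Calculated osmolality = 2·Na + glucose + BUN/2.8
= 2·136 + 4.6 + 17/2.8
= 272 + 4.60 + 6.07
= 282.67 mOsm/kg ≈ 282.7 mOsm/kg
Osmolar gap = measured − calculated = 307 − 282.7 = 24.3 mOsm/kg

24.3 mOsm/kg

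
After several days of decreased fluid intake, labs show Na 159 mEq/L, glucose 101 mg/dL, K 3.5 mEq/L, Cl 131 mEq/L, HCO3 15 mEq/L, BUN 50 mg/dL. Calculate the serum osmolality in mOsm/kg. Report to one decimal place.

341.5 mOsm/kg

Calculated osmolality = 2·Na + glucose/18 + BUN/2.8
= 2·159 + 101/18 + 50/2.8
= 318 + 5.61 + 17.86
= 341.47 mOsm/kg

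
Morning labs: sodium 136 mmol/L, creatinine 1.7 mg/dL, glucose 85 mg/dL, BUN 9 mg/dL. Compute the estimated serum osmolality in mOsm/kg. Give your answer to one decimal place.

Calculated osmolality = 2·Na + glucose/18 + BUN/2.8
= 2·136 + 85/18 + 9/2.8
= 272 + 4.72 + 3.21
= 279.93 mOsm/kg

279.9 mOsm/kg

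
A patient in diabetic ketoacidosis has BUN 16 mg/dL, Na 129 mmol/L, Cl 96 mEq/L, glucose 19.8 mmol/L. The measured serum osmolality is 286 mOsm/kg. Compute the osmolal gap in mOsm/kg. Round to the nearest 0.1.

2.5 mOsm/kg

Calculated osmolality = 2·Na + glucose + BUN/2.8
= 2·129 + 19.8 + 16/2.8
= 258 + 19.80 + 5.71
= 283.51 mOsm/kg ≈ 283.5 mOsm/kg
Osmolar gap = measured − calculated = 286 − 283.5 = 2.5 mOsm/kg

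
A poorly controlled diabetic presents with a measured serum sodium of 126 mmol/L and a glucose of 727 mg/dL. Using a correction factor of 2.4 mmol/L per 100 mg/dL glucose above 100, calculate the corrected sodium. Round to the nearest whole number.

Corrected Na = measured Na + 2.4 · (glucose − 100)/100
= 126 + 2.4 · (727 − 100)/100
= 126 + 15
= 141 mmol/L

141 mmol/L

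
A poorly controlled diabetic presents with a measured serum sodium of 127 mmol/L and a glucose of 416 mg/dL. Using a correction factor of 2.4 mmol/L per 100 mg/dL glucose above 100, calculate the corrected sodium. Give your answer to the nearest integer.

135 mmol/L

Corrected Na = measured Na + 2.4 · (glucose − 100)/100
= 127 + 2.4 · (416 − 100)/100
= 127 + 7.6
= 134.6 mmol/L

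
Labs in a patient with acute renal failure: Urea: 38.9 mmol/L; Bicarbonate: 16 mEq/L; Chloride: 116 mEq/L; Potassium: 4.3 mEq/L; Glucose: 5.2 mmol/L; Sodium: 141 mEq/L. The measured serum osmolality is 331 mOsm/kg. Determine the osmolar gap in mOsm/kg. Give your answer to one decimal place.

4.9 mOsm/kg

Calculated osmolality = 2·Na + glucose + urea
= 2·141 + 5.2 + 38.9
= 282 + 5.20 + 38.90
= 326.1 mOsm/kg ≈ 326.1 mOsm/kg
Osmolar gap = measured − calculated = 331 − 326.1 = 4.9 mOsm/kg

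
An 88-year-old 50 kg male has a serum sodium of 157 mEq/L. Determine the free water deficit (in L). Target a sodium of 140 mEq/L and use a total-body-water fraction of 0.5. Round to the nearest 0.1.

3.0 L

TBW = 0.5 · 50 = 25 L
Free water deficit = TBW · (Na/140 − 1)
= 25 · (157/140 − 1)
= 25 · 0.1214
= 3.03 L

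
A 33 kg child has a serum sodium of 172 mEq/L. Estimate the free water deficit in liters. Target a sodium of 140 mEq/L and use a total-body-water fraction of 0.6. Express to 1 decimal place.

4.5 L

TBW = 0.6 · 33 = 19.8 L
Free water deficit = TBW · (Na/140 − 1)
= 19.8 · (172/140 − 1)
= 19.8 · 0.2286
= 4.53 L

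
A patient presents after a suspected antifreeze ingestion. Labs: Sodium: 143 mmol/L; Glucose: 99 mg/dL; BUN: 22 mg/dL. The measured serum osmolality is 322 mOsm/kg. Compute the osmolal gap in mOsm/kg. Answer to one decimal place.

22.6 mOsm/kg

Calculated osmolality = 2·Na + glucose/18 + BUN/2.8
= 2·143 + 99/18 + 22/2.8
= 286 + 5.50 + 7.86
= 299.36 mOsm/kg ≈ 299.4 mOsm/kg
Osmolar gap = measured − calculated = 322 − 299.4 = 22.6 mOsm/kg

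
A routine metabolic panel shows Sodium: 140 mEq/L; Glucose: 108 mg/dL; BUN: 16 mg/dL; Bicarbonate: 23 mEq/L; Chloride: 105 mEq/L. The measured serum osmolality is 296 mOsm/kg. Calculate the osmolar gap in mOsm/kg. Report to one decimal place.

Calculated osmolality = 2·Na + glucose/18 + BUN/2.8
= 2·140 + 108/18 + 16/2.8
= 280 + 6 + 5.71
= 291.71 mOsm/kg ≈ 291.7 mOsm/kg
Osmolar gap = measured − calculated = 296 − 291.7 = 4.3 mOsm/kg

4.3 mOsm/kg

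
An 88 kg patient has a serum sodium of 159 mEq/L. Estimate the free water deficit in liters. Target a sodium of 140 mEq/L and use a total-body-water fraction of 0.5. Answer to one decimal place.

TBW = 0.5 · 88 = 44 L
Free water deficit = TBW · (Na/140 − 1)
= 44 · (159/140 − 1)
= 44 · 0.1357
= 5.97 L

6.0 L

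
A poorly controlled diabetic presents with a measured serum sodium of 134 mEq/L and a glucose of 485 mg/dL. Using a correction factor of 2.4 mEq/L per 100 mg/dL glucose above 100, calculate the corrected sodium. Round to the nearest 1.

Corrected Na = measured Na + 2.4 · (glucose − 100)/100
= 134 + 2.4 · (485 − 100)/100
= 134 + 9.2
= 143.2 mEq/L

143 mEq/L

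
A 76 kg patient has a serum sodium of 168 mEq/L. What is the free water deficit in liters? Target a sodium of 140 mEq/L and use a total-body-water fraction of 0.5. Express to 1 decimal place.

TBW = 0.5 · 76 = 38 L
Free water deficit = TBW · (Na/140 − 1)
= 38 · (168/140 − 1)
= 38 · 0.2
= 7.6 L

7.6 L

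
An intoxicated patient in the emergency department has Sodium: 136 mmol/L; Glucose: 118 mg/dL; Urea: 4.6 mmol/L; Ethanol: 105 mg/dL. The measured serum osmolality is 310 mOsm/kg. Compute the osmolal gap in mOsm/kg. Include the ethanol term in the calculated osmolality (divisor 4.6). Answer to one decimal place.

4.0 mOsm/kg

Calculated osmolality = 2·Na + glucose/18 + urea + ethanol/4.6
= 2·136 + 118/18 + 4.6 + 105/4.6
= 272 + 6.56 + 4.60 + 22.83
= 305.99 mOsm/kg ≈ 306.0 mOsm/kg
Osmolar gap = measured − calculated = 310 − 306.0 = 4.0 mOsm/kg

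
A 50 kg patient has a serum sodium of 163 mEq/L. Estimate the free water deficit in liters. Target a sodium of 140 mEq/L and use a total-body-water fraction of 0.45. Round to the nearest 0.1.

3.7 L

TBW = 0.45 · 50 = 22.5 L
Free water deficit = TBW · (Na/140 − 1)
= 22.5 · (163/140 − 1)
= 22.5 · 0.1643
= 3.7 L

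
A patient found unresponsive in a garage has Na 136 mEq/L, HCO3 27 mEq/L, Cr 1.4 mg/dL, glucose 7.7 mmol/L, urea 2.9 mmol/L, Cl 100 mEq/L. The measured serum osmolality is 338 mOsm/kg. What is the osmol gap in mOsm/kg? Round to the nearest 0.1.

Calculated osmolality = 2·Na + glucose + urea
= 2·136 + 7.7 + 2.9
= 272 + 7.70 + 2.90
= 282.6 mOsm/kg ≈ 282.6 mOsm/kg
Osmolar gap = measured − calculated = 338 − 282.6 = 55.4 mOsm/kg

55.4 mOsm/kg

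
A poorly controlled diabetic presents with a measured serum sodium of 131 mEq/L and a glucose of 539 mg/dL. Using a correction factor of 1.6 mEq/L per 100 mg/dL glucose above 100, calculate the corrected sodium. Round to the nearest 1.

Corrected Na = measured Na + 1.6 · (glucose − 100)/100
= 131 + 1.6 · (539 − 100)/100
= 131 + 7
= 138 mEq/L

138 mEq/L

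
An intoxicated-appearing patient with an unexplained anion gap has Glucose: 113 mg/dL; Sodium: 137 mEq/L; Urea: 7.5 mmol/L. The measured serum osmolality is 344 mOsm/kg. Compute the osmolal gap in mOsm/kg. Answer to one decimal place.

56.2 mOsm/kg

Calculated osmolality = 2·Na + glucose/18 + urea
= 2·137 + 113/18 + 7.5
= 274 + 6.28 + 7.50
= 287.78 mOsm/kg ≈ 287.8 mOsm/kg
Osmolar gap = measured − calculated = 344 − 287.8 = 56.2 mOsm/kg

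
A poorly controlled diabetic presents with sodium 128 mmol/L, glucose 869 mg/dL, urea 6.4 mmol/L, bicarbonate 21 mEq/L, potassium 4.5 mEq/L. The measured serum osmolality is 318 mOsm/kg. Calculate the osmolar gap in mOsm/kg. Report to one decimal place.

Calculated osmolality = 2·Na + glucose/18 + urea
= 2·128 + 869/18 + 6.4
= 256 + 48.28 + 6.40
= 310.68 mOsm/kg ≈ 310.7 mOsm/kg
Osmolar gap = measured − calculated = 318 − 310.7 = 7.3 mOsm/kg

7.3 mOsm/kg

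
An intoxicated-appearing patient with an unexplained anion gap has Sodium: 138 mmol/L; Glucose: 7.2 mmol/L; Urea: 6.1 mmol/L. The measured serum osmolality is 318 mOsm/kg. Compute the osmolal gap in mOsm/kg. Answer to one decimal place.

28.7 mOsm/kg

Calculated osmolality = 2·Na + glucose + urea
= 2·138 + 7.2 + 6.1
= 276 + 7.20 + 6.10
= 289.3 mOsm/kg ≈ 289.3 mOsm/kg
Osmolar gap = measured − calculated = 318 − 289.3 = 28.7 mOsm/kg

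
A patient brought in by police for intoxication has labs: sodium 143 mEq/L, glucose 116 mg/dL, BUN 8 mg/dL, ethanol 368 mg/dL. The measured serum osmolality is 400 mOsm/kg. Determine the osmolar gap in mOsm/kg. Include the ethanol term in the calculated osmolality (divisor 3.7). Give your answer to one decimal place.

Calculated osmolality = 2·Na + glucose/18 + BUN/2.8 + ethanol/3.7
= 2·143 + 116/18 + 8/2.8 + 368/3.7
= 286 + 6.44 + 2.86 + 99.46
= 394.76 mOsm/kg ≈ 394.8 mOsm/kg
Osmolar gap = measured − calculated = 400 − 394.8 = 5.2 mOsm/kg

5.2 mOsm/kg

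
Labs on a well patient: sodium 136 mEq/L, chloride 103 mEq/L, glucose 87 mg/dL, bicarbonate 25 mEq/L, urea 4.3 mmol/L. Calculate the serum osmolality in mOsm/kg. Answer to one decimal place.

Calculated osmolality = 2·Na + glucose/18 + urea
= 2·136 + 87/18 + 4.3
= 272 + 4.83 + 4.30
= 281.13 mOsm/kg

281.1 mOsm/kg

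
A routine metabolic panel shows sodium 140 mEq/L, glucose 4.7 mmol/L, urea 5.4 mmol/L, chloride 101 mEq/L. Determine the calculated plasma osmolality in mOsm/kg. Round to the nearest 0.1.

290.1 mOsm/kg

Calculated osmolality = 2·Na + glucose + urea
= 2·140 + 4.7 + 5.4
= 280 + 4.70 + 5.40
= 290.1 mOsm/kg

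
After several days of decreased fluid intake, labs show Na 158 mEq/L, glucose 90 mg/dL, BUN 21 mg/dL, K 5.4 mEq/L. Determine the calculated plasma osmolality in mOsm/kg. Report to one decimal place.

328.5 mOsm/kg

Calculated osmolality = 2·Na + glucose/18 + BUN/2.8
= 2·158 + 90/18 + 21/2.8
= 316 + 5 + 7.50
= 328.5 mOsm/kg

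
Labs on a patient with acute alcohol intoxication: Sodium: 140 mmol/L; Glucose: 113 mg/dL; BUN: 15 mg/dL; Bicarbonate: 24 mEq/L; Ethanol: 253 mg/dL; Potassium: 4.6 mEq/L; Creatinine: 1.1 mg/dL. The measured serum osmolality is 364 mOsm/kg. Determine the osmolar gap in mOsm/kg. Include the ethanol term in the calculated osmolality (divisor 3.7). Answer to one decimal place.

Calculated osmolality = 2·Na + glucose/18 + BUN/2.8 + ethanol/3.7
= 2·140 + 113/18 + 15/2.8 + 253/3.7
= 280 + 6.28 + 5.36 + 68.38
= 360.02 mOsm/kg ≈ 360.0 mOsm/kg
Osmolar gap = measured − calculated = 364 − 360.0 = 4.0 mOsm/kg

4.0 mOsm/kg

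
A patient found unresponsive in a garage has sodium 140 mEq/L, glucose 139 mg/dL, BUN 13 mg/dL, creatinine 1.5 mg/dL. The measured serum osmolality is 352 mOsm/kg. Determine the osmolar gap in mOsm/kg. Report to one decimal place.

Calculated osmolality = 2·Na + glucose/18 + BUN/2.8
= 2·140 + 139/18 + 13/2.8
= 280 + 7.72 + 4.64
= 292.36 mOsm/kg ≈ 292.4 mOsm/kg
Osmolar gap = measured − calculated = 352 − 292.4 = 59.6 mOsm/kg

59.6 mOsm/kg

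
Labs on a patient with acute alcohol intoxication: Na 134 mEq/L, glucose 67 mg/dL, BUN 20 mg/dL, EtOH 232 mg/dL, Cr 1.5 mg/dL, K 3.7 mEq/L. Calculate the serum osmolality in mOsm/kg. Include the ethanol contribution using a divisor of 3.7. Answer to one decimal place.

Calculated osmolality = 2·Na + glucose/18 + BUN/2.8 + ethanol/3.7
= 2·134 + 67/18 + 20/2.8 + 232/3.7
= 268 + 3.72 + 7.14 + 62.70
= 341.56 mOsm/kg

341.6 mOsm/kg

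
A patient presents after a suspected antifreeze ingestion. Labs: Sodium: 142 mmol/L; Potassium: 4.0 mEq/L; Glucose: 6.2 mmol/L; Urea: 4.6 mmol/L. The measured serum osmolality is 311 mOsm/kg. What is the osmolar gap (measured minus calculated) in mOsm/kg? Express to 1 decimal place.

16.2 mOsm/kg

Calculated osmolality = 2·Na + glucose + urea
= 2·142 + 6.2 + 4.6
= 284 + 6.20 + 4.60
= 294.8 mOsm/kg ≈ 294.8 mOsm/kg
Osmolar gap = measured − calculated = 311 − 294.8 = 16.2 mOsm/kg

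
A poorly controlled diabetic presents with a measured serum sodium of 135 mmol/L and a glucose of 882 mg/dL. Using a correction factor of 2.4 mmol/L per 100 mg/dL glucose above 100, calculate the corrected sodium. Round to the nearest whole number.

154 mmol/L

Corrected Na = measured Na + 2.4 · (glucose − 100)/100
= 135 + 2.4 · (882 − 100)/100
= 135 + 18.8
= 153.8 mmol/L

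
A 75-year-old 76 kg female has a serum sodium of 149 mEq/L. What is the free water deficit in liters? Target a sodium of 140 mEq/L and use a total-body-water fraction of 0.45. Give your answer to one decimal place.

TBW = 0.45 · 76 = 34.2 L
Free water deficit = TBW · (Na/140 − 1)
= 34.2 · (149/140 − 1)
= 34.2 · 0.0643
= 2.2 L

2.2 L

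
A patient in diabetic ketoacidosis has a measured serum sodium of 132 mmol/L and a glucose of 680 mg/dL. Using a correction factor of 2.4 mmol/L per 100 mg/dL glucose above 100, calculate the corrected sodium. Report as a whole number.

Corrected Na = measured Na + 2.4 · (glucose − 100)/100
= 132 + 2.4 · (680 − 100)/100
= 132 + 13.9
= 145.9 mmol/L

146 mmol/L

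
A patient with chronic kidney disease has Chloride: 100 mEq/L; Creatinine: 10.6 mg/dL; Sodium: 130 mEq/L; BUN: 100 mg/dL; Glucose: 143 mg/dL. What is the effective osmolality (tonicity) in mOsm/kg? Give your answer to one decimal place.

267.9 mOsm/kg

Effective osmolality excludes urea (freely permeant across cell membranes):
2·Na + glucose/18
= 2·130 + 143/18
= 260 + 7.94
= 267.94 mOsm/kg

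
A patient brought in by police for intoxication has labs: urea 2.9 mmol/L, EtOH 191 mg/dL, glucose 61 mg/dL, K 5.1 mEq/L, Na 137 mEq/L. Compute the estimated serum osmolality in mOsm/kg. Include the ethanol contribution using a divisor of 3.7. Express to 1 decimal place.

331.9 mOsm/kg

Calculated osmolality = 2·Na + glucose/18 + urea + ethanol/3.7
= 2·137 + 61/18 + 2.9 + 191/3.7
= 274 + 3.39 + 2.90 + 51.62
= 331.91 mOsm/kg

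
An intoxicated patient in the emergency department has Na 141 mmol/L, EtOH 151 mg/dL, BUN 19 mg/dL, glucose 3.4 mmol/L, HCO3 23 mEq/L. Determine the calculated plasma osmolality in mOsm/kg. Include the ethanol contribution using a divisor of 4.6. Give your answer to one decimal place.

Calculated osmolality = 2·Na + glucose + BUN/2.8 + ethanol/4.6
= 2·141 + 3.4 + 19/2.8 + 151/4.6
= 282 + 3.40 + 6.79 + 32.83
= 325.02 mOsm/kg

325.0 mOsm/kg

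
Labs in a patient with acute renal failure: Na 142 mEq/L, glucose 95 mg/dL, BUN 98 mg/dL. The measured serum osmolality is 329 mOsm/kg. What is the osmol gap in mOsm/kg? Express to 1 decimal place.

Calculated osmolality = 2·Na + glucose/18 + BUN/2.8
= 2·142 + 95/18 + 98/2.8
= 284 + 5.28 + 35
= 324.28 mOsm/kg ≈ 324.3 mOsm/kg
Osmolar gap = measured − calculated = 329 − 324.3 = 4.7 mOsm/kg

4.7 mOsm/kg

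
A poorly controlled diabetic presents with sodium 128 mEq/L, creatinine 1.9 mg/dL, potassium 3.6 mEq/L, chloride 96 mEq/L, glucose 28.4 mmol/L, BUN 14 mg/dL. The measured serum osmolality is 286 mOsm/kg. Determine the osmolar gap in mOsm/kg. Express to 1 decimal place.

-3.4 mOsm/kg

Calculated osmolality = 2·Na + glucose + BUN/2.8
= 2·128 + 28.4 + 14/2.8
= 256 + 28.40 + 5
= 289.4 mOsm/kg ≈ 289.4 mOsm/kg
Osmolar gap = measured − calculated = 286 − 289.4 = -3.4 mOsm/kg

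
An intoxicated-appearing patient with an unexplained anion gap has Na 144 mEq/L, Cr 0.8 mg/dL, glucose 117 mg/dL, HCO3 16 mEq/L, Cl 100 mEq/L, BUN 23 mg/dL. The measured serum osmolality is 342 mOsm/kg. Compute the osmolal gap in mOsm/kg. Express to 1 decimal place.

Calculated osmolality = 2·Na + glucose/18 + BUN/2.8
= 2·144 + 117/18 + 23/2.8
= 288 + 6.50 + 8.21
= 302.71 mOsm/kg ≈ 302.7 mOsm/kg
Osmolar gap = measured − calculated = 342 − 302.7 = 39.3 mOsm/kg

39.3 mOsm/kg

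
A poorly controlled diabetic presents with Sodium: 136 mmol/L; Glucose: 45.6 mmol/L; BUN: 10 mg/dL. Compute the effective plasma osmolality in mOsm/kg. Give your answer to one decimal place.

Effective osmolality excludes urea (freely permeant across cell membranes):
2·Na + glucose
= 2·136 + 45.6
= 272 + 45.6
= 317.6 mOsm/kg

317.6 mOsm/kg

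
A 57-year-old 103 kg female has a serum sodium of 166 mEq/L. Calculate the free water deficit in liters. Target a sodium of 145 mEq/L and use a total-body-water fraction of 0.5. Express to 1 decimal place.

7.5 L

TBW = 0.5 · 103 = 51.5 L
Free water deficit = TBW · (Na/145 − 1)
= 51.5 · (166/145 − 1)
= 51.5 · 0.1448
= 7.46 L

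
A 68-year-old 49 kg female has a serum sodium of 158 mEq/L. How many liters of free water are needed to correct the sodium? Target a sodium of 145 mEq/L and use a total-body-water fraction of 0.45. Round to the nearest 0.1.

TBW = 0.45 · 49 = 22.05 L
Free water deficit = TBW · (Na/145 − 1)
= 22.05 · (158/145 − 1)
= 22.05 · 0.0897
= 1.98 L

2.0 L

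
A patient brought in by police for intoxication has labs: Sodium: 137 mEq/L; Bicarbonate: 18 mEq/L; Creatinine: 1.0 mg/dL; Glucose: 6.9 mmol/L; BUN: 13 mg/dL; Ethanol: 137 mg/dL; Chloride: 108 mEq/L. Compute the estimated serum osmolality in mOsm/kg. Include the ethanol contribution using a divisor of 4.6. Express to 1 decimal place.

Calculated osmolality = 2·Na + glucose + BUN/2.8 + ethanol/4.6
= 2·137 + 6.9 + 13/2.8 + 137/4.6
= 274 + 6.90 + 4.64 + 29.78
= 315.32 mOsm/kg

315.3 mOsm/kg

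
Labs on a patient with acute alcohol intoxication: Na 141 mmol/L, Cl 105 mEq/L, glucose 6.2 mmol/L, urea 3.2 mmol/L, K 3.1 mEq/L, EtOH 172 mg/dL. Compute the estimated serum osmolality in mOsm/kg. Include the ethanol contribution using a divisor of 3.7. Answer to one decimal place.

337.9 mOsm/kg

Calculated osmolality = 2·Na + glucose + urea + ethanol/3.7
= 2·141 + 6.2 + 3.2 + 172/3.7
= 282 + 6.20 + 3.20 + 46.49
= 337.89 mOsm/kg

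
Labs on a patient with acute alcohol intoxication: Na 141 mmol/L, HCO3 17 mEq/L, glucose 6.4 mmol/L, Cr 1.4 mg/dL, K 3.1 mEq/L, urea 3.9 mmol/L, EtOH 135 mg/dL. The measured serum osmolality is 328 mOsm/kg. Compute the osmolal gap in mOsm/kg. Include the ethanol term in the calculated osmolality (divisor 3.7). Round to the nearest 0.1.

Calculated osmolality = 2·Na + glucose + urea + ethanol/3.7
= 2·141 + 6.4 + 3.9 + 135/3.7
= 282 + 6.40 + 3.90 + 36.49
= 328.79 mOsm/kg ≈ 328.8 mOsm/kg
Osmolar gap = measured − calculated = 328 − 328.8 = -0.8 mOsm/kg

-0.8 mOsm/kg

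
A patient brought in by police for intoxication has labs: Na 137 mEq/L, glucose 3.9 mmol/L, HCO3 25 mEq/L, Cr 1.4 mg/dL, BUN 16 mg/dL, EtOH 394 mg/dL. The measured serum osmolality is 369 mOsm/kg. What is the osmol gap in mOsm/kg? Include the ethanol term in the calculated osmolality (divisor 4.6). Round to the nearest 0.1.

Calculated osmolality = 2·Na + glucose + BUN/2.8 + ethanol/4.6
= 2·137 + 3.9 + 16/2.8 + 394/4.6
= 274 + 3.90 + 5.71 + 85.65
= 369.26 mOsm/kg ≈ 369.3 mOsm/kg
Osmolar gap = measured − calculated = 369 − 369.3 = -0.3 mOsm/kg

-0.3 mOsm/kg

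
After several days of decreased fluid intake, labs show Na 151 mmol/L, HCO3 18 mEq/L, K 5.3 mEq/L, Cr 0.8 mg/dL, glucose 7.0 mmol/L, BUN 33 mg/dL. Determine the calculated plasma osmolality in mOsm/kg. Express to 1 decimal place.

320.8 mOsm/kg

Calculated osmolality = 2·Na + glucose + BUN/2.8
= 2·151 + 7 + 33/2.8
= 302 + 7 + 11.79
= 320.79 mOsm/kg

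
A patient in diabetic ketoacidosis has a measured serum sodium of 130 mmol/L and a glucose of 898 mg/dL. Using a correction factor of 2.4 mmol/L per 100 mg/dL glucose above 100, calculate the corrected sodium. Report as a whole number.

Corrected Na = measured Na + 2.4 · (glucose − 100)/100
= 130 + 2.4 · (898 − 100)/100
= 130 + 19.2
= 149.2 mmol/L

149 mmol/L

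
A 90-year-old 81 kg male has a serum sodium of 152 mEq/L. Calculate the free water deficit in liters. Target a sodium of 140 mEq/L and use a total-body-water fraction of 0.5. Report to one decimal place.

3.5 L

TBW = 0.5 · 81 = 40.5 L
Free water deficit = TBW · (Na/140 − 1)
= 40.5 · (152/140 − 1)
= 40.5 · 0.0857
= 3.47 L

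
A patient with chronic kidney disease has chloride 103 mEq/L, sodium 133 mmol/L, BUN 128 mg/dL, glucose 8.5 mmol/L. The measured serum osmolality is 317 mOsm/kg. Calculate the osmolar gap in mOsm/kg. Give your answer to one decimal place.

Calculated osmolality = 2·Na + glucose + BUN/2.8
= 2·133 + 8.5 + 128/2.8
= 266 + 8.50 + 45.71
= 320.21 mOsm/kg ≈ 320.2 mOsm/kg
Osmolar gap = measured − calculated = 317 − 320.2 = -3.2 mOsm/kg

-3.2 mOsm/kg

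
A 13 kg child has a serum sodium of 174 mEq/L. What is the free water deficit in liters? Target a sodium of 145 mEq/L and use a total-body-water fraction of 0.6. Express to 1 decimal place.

1.6 L

TBW = 0.6 · 13 = 7.8 L
Free water deficit = TBW · (Na/145 − 1)
= 7.8 · (174/145 − 1)
= 7.8 · 0.2
= 1.56 L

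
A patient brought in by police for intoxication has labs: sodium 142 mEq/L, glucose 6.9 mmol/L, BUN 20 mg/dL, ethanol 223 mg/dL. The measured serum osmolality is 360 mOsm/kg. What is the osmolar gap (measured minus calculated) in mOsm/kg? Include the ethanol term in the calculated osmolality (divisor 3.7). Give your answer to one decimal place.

1.7 mOsm/kg

Calculated osmolality = 2·Na + glucose + BUN/2.8 + ethanol/3.7
= 2·142 + 6.9 + 20/2.8 + 223/3.7
= 284 + 6.90 + 7.14 + 60.27
= 358.31 mOsm/kg ≈ 358.3 mOsm/kg
Osmolar gap = measured − calculated = 360 − 358.3 = 1.7 mOsm/kg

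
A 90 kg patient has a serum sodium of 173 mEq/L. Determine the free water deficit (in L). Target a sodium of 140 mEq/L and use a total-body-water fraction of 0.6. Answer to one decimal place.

TBW = 0.6 · 90 = 54 L
Free water deficit = TBW · (Na/140 − 1)
= 54 · (173/140 − 1)
= 54 · 0.2357
= 12.73 L

12.7 L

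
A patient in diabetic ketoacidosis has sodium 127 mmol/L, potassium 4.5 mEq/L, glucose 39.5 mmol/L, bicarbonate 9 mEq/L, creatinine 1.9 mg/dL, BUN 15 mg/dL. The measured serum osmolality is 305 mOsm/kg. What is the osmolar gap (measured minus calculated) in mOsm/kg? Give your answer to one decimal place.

Calculated osmolality = 2·Na + glucose + BUN/2.8
= 2·127 + 39.5 + 15/2.8
= 254 + 39.50 + 5.36
= 298.86 mOsm/kg ≈ 298.9 mOsm/kg
Osmolar gap = measured − calculated = 305 − 298.9 = 6.1 mOsm/kg

6.1 mOsm/kg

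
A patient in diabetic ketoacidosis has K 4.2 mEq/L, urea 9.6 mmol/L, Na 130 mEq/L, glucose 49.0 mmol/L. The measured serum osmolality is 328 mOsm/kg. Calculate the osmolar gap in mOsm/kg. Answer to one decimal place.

9.4 mOsm/kg

Calculated osmolality = 2·Na + glucose + urea
= 2·130 + 49 + 9.6
= 260 + 49 + 9.60
= 318.6 mOsm/kg ≈ 318.6 mOsm/kg
Osmolar gap = measured − calculated = 328 − 318.6 = 9.4 mOsm/kg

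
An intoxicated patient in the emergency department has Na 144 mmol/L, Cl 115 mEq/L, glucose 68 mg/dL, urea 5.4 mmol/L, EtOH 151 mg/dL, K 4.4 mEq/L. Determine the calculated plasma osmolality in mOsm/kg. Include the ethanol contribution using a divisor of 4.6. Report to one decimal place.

330.0 mOsm/kg

Calculated osmolality = 2·Na + glucose/18 + urea + ethanol/4.6
= 2·144 + 68/18 + 5.4 + 151/4.6
= 288 + 3.78 + 5.40 + 32.83
= 330.01 mOsm/kg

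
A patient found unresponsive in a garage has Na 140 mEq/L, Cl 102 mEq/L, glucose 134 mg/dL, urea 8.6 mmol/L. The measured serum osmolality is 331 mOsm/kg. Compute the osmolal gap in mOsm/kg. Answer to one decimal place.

35.0 mOsm/kg

Calculated osmolality = 2·Na + glucose/18 + urea
= 2·140 + 134/18 + 8.6
= 280 + 7.44 + 8.60
= 296.04 mOsm/kg ≈ 296.0 mOsm/kg
Osmolar gap = measured − calculated = 331 − 296.0 = 35.0 mOsm/kg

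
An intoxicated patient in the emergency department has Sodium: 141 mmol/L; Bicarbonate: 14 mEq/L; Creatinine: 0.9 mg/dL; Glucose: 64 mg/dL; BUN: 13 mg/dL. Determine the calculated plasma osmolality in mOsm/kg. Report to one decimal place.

Calculated osmolality = 2·Na + glucose/18 + BUN/2.8
= 2·141 + 64/18 + 13/2.8
= 282 + 3.56 + 4.64
= 290.2 mOsm/kg

290.2 mOsm/kg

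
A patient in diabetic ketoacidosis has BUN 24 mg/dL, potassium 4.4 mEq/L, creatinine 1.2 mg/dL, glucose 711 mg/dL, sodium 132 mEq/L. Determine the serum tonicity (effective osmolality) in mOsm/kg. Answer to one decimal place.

303.5 mOsm/kg

Effective osmolality excludes urea (freely permeant across cell membranes):
2·Na + glucose/18
= 2·132 + 711/18
= 264 + 39.5
= 303.5 mOsm/kg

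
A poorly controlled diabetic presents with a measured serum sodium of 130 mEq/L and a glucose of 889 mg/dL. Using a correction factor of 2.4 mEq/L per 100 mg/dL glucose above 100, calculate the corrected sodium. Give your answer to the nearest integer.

149 mEq/L

Corrected Na = measured Na + 2.4 · (glucose − 100)/100
= 130 + 2.4 · (889 − 100)/100
= 130 + 18.9
= 148.9 mEq/L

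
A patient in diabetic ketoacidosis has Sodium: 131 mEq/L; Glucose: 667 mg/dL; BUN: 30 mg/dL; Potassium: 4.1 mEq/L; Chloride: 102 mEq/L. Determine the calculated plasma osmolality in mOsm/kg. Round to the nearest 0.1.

309.8 mOsm/kg

Calculated osmolality = 2·Na + glucose/18 + BUN/2.8
= 2·131 + 667/18 + 30/2.8
= 262 + 37.06 + 10.71
= 309.77 mOsm/kg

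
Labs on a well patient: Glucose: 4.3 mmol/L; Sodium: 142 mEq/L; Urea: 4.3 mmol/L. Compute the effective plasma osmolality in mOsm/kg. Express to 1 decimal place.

288.3 mOsm/kg

Effective osmolality excludes urea (freely permeant across cell membranes):
2·Na + glucose
= 2·142 + 4.3
= 284 + 4.3
= 288.3 mOsm/kg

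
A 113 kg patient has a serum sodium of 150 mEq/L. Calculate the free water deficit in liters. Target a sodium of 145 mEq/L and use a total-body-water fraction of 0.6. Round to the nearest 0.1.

TBW = 0.6 · 113 = 67.8 L
Free water deficit = TBW · (Na/145 − 1)
= 67.8 · (150/145 − 1)
= 67.8 · 0.0345
= 2.34 L

2.3 L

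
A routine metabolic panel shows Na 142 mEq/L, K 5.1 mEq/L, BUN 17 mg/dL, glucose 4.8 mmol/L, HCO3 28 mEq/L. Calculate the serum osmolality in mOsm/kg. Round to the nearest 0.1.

294.9 mOsm/kg

Calculated osmolality = 2·Na + glucose + BUN/2.8
= 2·142 + 4.8 + 17/2.8
= 284 + 4.80 + 6.07
= 294.87 mOsm/kg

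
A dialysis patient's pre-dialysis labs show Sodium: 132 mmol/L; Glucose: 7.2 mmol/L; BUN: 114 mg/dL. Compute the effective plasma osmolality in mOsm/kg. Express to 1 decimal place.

Effective osmolality excludes urea (freely permeant across cell membranes):
2·Na + glucose
= 2·132 + 7.2
= 264 + 7.2
= 271.2 mOsm/kg

271.2 mOsm/kg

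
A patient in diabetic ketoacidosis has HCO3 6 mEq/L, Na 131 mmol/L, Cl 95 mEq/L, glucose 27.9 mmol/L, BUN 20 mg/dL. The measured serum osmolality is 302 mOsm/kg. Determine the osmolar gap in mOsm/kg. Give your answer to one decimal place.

Calculated osmolality = 2·Na + glucose + BUN/2.8
= 2·131 + 27.9 + 20/2.8
= 262 + 27.90 + 7.14
= 297.04 mOsm/kg ≈ 297.0 mOsm/kg
Osmolar gap = measured − calculated = 302 − 297.0 = 5.0 mOsm/kg

5.0 mOsm/kg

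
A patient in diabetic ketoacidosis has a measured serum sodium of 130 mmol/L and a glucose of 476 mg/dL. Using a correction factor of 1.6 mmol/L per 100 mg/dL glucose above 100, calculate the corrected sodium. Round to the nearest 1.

Corrected Na = measured Na + 1.6 · (glucose − 100)/100
= 130 + 1.6 · (476 − 100)/100
= 130 + 6
= 136 mmol/L

136 mmol/L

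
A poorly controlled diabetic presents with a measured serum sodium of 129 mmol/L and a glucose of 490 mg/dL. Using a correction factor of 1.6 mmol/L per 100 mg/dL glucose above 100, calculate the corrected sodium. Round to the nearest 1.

Corrected Na = measured Na + 1.6 · (glucose − 100)/100
= 129 + 1.6 · (490 − 100)/100
= 129 + 6.2
= 135.2 mmol/L

135 mmol/L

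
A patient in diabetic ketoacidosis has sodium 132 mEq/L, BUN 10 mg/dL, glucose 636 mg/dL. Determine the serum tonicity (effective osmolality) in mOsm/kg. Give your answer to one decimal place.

Effective osmolality excludes urea (freely permeant across cell membranes):
2·Na + glucose/18
= 2·132 + 636/18
= 264 + 35.33
= 299.33 mOsm/kg

299.3 mOsm/kg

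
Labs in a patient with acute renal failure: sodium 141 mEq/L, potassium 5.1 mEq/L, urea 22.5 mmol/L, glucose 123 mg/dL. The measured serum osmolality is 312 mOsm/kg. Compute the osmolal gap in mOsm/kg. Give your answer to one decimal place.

0.7 mOsm/kg

Calculated osmolality = 2·Na + glucose/18 + urea
= 2·141 + 123/18 + 22.5
= 282 + 6.83 + 22.50
= 311.33 mOsm/kg ≈ 311.3 mOsm/kg
Osmolar gap = measured − calculated = 312 − 311.3 = 0.7 mOsm/kg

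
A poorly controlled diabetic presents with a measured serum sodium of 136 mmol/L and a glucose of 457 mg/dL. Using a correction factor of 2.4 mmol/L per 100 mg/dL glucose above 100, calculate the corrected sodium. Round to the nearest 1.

Corrected Na = measured Na + 2.4 · (glucose − 100)/100
= 136 + 2.4 · (457 − 100)/100
= 136 + 8.6
= 144.6 mmol/L

145 mmol/L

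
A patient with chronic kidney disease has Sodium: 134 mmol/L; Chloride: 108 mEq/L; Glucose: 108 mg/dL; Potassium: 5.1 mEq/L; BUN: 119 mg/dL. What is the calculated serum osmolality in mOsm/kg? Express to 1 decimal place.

316.5 mOsm/kg

Calculated osmolality = 2·Na + glucose/18 + BUN/2.8
= 2·134 + 108/18 + 119/2.8
= 268 + 6 + 42.50
= 316.5 mOsm/kg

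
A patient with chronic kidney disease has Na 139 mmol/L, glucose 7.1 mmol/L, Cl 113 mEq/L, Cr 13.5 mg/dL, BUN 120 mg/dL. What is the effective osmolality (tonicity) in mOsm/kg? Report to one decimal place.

285.1 mOsm/kg

Effective osmolality excludes urea (freely permeant across cell membranes):
2·Na + glucose
= 2·139 + 7.1
= 278 + 7.1
= 285.1 mOsm/kg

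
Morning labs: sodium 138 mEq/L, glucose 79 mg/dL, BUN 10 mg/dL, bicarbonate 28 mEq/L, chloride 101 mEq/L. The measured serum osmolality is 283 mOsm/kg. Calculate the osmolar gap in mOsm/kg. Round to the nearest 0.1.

Calculated osmolality = 2·Na + glucose/18 + BUN/2.8
= 2·138 + 79/18 + 10/2.8
= 276 + 4.39 + 3.57
= 283.96 mOsm/kg ≈ 284.0 mOsm/kg
Osmolar gap = measured − calculated = 283 − 284.0 = -1.0 mOsm/kg

-1.0 mOsm/kg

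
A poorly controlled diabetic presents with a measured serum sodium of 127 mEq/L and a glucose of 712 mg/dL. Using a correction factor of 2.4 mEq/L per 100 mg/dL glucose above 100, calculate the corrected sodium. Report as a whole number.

Corrected Na = measured Na + 2.4 · (glucose − 100)/100
= 127 + 2.4 · (712 − 100)/100
= 127 + 14.7
= 141.7 mEq/L

142 mEq/L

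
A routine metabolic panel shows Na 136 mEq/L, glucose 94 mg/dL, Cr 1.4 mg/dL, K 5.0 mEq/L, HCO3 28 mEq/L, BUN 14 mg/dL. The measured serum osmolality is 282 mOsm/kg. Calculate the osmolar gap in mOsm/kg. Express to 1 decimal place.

-0.2 mOsm/kg

Calculated osmolality = 2·Na + glucose/18 + BUN/2.8
= 2·136 + 94/18 + 14/2.8
= 272 + 5.22 + 5
= 282.22 mOsm/kg ≈ 282.2 mOsm/kg
Osmolar gap = measured − calculated = 282 − 282.2 = -0.2 mOsm/kg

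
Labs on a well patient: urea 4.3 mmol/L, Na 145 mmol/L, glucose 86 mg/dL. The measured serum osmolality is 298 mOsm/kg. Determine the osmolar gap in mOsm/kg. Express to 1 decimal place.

-1.1 mOsm/kg

Calculated osmolality = 2·Na + glucose/18 + urea
= 2·145 + 86/18 + 4.3
= 290 + 4.78 + 4.30
= 299.08 mOsm/kg ≈ 299.1 mOsm/kg
Osmolar gap = measured − calculated = 298 − 299.1 = -1.1 mOsm/kg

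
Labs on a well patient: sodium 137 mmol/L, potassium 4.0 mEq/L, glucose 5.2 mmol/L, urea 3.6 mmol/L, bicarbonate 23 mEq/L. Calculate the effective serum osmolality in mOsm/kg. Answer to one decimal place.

279.2 mOsm/kg

Effective osmolality excludes urea (freely permeant across cell membranes):
2·Na + glucose
= 2·137 + 5.2
= 274 + 5.2
= 279.2 mOsm/kg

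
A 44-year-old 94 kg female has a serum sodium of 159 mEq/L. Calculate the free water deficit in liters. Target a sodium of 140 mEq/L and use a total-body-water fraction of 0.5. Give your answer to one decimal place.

6.4 L

TBW = 0.5 · 94 = 47 L
Free water deficit = TBW · (Na/140 − 1)
= 47 · (159/140 − 1)
= 47 · 0.1357
= 6.38 L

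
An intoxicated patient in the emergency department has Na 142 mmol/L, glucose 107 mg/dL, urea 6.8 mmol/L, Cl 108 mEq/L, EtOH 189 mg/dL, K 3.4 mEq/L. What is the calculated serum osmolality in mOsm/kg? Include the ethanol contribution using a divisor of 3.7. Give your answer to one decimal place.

347.8 mOsm/kg

Calculated osmolality = 2·Na + glucose/18 + urea + ethanol/3.7
= 2·142 + 107/18 + 6.8 + 189/3.7
= 284 + 5.94 + 6.80 + 51.08
= 347.82 mOsm/kg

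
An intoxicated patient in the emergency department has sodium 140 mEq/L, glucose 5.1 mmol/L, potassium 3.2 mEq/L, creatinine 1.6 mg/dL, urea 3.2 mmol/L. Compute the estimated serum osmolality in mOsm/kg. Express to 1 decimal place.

Calculated osmolality = 2·Na + glucose + urea
= 2·140 + 5.1 + 3.2
= 280 + 5.10 + 3.20
= 288.3 mOsm/kg

288.3 mOsm/kg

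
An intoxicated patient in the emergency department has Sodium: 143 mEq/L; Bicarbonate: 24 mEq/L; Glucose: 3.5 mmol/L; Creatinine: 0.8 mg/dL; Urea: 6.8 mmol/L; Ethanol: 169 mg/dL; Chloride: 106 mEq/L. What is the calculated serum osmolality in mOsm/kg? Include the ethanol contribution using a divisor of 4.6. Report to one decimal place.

Calculated osmolality = 2·Na + glucose + urea + ethanol/4.6
= 2·143 + 3.5 + 6.8 + 169/4.6
= 286 + 3.50 + 6.80 + 36.74
= 333.04 mOsm/kg

333.0 mOsm/kg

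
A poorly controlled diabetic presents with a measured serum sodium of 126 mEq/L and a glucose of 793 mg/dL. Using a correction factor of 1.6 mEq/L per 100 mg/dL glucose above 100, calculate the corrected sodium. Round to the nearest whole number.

137 mEq/L

Corrected Na = measured Na + 1.6 · (glucose − 100)/100
= 126 + 1.6 · (793 − 100)/100
= 126 + 11.1
= 137.1 mEq/L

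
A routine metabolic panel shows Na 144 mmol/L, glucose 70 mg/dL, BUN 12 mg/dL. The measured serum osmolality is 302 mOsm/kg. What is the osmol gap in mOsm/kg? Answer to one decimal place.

5.8 mOsm/kg

Calculated osmolality = 2·Na + glucose/18 + BUN/2.8
= 2·144 + 70/18 + 12/2.8
= 288 + 3.89 + 4.29
= 296.18 mOsm/kg ≈ 296.2 mOsm/kg
Osmolar gap = measured − calculated = 302 − 296.2 = 5.8 mOsm/kg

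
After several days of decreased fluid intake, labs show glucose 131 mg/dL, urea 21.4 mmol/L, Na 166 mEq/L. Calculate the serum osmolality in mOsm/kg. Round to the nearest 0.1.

360.7 mOsm/kg

Calculated osmolality = 2·Na + glucose/18 + urea
= 2·166 + 131/18 + 21.4
= 332 + 7.28 + 21.40
= 360.68 mOsm/kg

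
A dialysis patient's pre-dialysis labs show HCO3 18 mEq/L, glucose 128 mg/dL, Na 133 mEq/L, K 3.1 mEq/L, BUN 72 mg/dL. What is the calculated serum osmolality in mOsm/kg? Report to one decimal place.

298.8 mOsm/kg

Calculated osmolality = 2·Na + glucose/18 + BUN/2.8
= 2·133 + 128/18 + 72/2.8
= 266 + 7.11 + 25.71
= 298.82 mOsm/kg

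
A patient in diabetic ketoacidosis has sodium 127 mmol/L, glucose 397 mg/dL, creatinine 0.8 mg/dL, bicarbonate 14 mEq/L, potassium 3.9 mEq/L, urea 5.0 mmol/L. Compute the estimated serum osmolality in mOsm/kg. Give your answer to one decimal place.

281.1 mOsm/kg

Calculated osmolality = 2·Na + glucose/18 + urea
= 2·127 + 397/18 + 5
= 254 + 22.06 + 5
= 281.06 mOsm/kg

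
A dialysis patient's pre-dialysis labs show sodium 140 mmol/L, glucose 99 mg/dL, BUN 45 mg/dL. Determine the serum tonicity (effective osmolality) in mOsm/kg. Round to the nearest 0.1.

Effective osmolality excludes urea (freely permeant across cell membranes):
2·Na + glucose/18
= 2·140 + 99/18
= 280 + 5.5
= 285.5 mOsm/kg

285.5 mOsm/kg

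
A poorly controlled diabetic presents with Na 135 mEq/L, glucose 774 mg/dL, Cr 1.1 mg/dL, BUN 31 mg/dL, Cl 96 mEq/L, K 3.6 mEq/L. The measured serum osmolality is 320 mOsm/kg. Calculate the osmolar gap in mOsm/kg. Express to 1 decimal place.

Calculated osmolality = 2·Na + glucose/18 + BUN/2.8
= 2·135 + 774/18 + 31/2.8
= 270 + 43 + 11.07
= 324.07 mOsm/kg ≈ 324.1 mOsm/kg
Osmolar gap = measured − calculated = 320 − 324.1 = -4.1 mOsm/kg

-4.1 mOsm/kg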